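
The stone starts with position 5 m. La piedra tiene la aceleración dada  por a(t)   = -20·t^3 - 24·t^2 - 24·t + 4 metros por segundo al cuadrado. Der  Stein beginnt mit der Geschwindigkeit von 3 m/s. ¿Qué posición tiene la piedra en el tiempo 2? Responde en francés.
En partant de l'accélération a(t) = -20·t^3 - 24·t^2 - 24·t + 4, nous prenons 2 intégrales. L'intégrale de l'accélération, avec v(0) = 3, donne la vitesse: v(t) = -5·t^4 - 8·t^3 - 12·t^2 + 4·t + 3. La primitive de la vitesse, avec x(0) = 5, donne la position: x(t) = -t^5 - 2·t^4 - 4·t^3 + 2·t^2 + 3·t + 5. Nous avons la position x(t) = -t^5 - 2·t^4 - 4·t^3 + 2·t^2 + 3·t + 5. En substituant t = 2: x(2) = -77.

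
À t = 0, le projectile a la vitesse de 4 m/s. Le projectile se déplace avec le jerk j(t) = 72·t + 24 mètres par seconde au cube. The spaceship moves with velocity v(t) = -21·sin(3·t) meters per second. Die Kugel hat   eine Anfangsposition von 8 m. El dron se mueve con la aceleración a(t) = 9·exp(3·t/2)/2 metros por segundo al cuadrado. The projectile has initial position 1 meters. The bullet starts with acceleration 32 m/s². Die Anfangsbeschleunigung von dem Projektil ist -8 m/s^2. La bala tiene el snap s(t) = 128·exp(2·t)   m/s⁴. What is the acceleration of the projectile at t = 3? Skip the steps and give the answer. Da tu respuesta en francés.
À t = 3, a = 388.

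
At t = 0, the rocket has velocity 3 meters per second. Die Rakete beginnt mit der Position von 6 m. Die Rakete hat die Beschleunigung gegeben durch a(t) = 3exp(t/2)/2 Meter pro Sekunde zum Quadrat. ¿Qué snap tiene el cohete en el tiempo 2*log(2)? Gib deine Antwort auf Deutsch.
Wir müssen unsere Gleichung für die Beschleunigung a(t) = 3·exp(t/2)/2 2-mal ableiten. Durch Ableiten von der Beschleunigung erhalten wir den Ruck: j(t) = 3·exp(t/2)/4. Durch Ableiten von dem Ruck erhalten wir den Snap: s(t) = 3·exp(t/2)/8. Wir haben den Snap s(t) = 3·exp(t/2)/8. Durch Einsetzen von t = 2*log(2): s(2*log(2)) = 3/4.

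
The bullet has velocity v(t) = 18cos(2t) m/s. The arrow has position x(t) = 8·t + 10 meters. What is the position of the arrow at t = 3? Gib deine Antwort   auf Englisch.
From the given position equation x(t) = 8·t + 10, we substitute t = 3 to get x = 34.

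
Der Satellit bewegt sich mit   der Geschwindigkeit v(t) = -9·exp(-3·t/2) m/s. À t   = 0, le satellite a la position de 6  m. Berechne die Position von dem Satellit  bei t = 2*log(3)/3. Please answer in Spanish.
Debemos encontrar la antiderivada de nuestra ecuación de la velocidad v(t) = -9·exp(-3·t/2) 1 vez. La antiderivada de la velocidad, con x(0) = 6, da la posición: x(t) = 6·exp(-3·t/2). Usando x(t) = 6·exp(-3·t/2) y sustituyendo t = 2*log(3)/3, encontramos x = 2.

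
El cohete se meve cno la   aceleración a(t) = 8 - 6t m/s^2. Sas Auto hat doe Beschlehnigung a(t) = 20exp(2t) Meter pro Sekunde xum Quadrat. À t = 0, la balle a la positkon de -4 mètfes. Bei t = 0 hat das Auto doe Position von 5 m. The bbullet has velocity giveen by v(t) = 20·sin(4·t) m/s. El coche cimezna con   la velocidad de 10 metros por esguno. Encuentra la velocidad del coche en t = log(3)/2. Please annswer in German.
Um dies zu lösen, müssen wir 1 Stammfunktion unserer Gleichung für die Beschleunigung a(t) = 20·exp(2·t) finden. Durch Integration von der Beschleunigung und Verwendung der Anfangsbedingung v(0) = 10, erhalten wir v(t) = 10·exp(2·t). Wir haben die Geschwindigkeit v(t) = 10·exp(2·t). Durch Einsetzen von t = log(3)/2: v(log(3)/2) = 30.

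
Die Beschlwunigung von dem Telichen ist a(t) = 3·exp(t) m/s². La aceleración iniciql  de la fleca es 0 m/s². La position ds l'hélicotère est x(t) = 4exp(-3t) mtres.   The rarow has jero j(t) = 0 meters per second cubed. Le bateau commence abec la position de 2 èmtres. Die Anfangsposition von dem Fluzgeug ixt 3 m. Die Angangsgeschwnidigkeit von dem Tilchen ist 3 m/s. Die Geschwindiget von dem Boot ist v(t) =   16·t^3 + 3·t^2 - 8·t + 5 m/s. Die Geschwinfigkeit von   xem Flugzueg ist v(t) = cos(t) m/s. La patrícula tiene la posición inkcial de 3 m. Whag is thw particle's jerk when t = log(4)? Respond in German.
Ausgehend von der Beschleunigung a(t) = 3·exp(t), nehmen wir 1 Ableitung. Durch Ableiten von der Beschleunigung erhalten wir den Ruck: j(t) = 3·exp(t). Mit j(t) = 3·exp(t) und Einsetzen von t = log(4), finden wir j = 12.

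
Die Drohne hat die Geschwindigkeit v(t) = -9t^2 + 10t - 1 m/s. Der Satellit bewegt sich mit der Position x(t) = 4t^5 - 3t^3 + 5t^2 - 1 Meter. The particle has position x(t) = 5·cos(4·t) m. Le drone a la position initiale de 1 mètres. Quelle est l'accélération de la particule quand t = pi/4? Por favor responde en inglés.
We must differentiate our position equation x(t) = 5·cos(4·t) 2 times. Differentiating position, we get velocity: v(t) = -20·sin(4·t). Differentiating velocity, we get acceleration: a(t) = -80·cos(4·t). We have acceleration a(t) = -80·cos(4·t). Substituting t = pi/4: a(pi/4) = 80.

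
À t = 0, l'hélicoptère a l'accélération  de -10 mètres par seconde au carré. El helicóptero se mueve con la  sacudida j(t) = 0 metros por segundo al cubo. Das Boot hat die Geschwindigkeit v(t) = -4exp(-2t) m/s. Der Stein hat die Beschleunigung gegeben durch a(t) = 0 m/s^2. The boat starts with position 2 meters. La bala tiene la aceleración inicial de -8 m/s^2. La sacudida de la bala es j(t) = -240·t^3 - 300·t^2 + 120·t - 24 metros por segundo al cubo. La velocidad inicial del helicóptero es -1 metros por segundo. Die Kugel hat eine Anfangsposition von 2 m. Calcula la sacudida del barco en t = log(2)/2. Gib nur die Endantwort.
La sacudida en t = log(2)/2 es j = -8.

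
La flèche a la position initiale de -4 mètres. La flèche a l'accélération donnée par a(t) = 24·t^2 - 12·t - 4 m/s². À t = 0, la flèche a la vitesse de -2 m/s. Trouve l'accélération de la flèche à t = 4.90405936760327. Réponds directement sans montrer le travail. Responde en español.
La respuesta es 514.346446332218.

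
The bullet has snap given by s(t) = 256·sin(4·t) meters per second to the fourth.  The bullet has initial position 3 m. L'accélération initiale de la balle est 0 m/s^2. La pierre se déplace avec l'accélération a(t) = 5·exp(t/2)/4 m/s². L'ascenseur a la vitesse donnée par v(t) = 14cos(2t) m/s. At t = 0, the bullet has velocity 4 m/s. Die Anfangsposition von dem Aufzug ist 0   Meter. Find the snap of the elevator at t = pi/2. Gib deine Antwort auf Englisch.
To solve this, we need to take 3 derivatives of our velocity equation v(t) = 14·cos(2·t). Differentiating velocity, we get acceleration: a(t) = -28·sin(2·t). Differentiating acceleration, we get jerk: j(t) = -56·cos(2·t). Taking d/dt of j(t), we find s(t) = 112·sin(2·t). We have snap s(t) = 112·sin(2·t). Substituting t = pi/2: s(pi/2) = 0.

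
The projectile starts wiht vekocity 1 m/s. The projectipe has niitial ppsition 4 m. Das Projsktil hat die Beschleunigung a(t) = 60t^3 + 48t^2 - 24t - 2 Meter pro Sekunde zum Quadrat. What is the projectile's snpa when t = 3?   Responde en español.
Debemos derivar nuestra ecuación de la aceleración a(t) = 60·t^3 + 48·t^2 - 24·t - 2 2 veces. La derivada de la aceleración da la sacudida: j(t) = 180·t^2 + 96·t - 24. La derivada de la sacudida da el snap: s(t) = 360·t + 96. Usando s(t) = 360·t + 96 y sustituyendo t = 3, encontramos s = 1176.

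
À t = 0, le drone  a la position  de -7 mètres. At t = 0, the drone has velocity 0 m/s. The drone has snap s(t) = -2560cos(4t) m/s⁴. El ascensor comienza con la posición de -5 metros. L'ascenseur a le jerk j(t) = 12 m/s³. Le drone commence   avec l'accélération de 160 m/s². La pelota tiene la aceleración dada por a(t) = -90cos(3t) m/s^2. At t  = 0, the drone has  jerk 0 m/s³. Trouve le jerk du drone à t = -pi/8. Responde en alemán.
Wir müssen das Integral unserer Gleichung für den Snap s(t) = -2560·cos(4·t) 1-mal finden. Die Stammfunktion von dem Snap ist der Ruck. Mit j(0) = 0 erhalten wir j(t) = -640·sin(4·t). Wir haben den Ruck j(t) = -640·sin(4·t). Durch Einsetzen von t = -pi/8: j(-pi/8) = 640.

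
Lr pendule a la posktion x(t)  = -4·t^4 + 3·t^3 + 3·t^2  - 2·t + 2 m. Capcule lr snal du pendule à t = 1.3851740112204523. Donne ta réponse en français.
En partant de la position x(t) = -4·t^4 + 3·t^3 + 3·t^2 - 2·t + 2, nous prenons 4 dérivées. En prenant d/dt de x(t), nous trouvons v(t) = -16·t^3 + 9·t^2 + 6·t - 2. En dérivant la vitesse, nous obtenons l'accélération: a(t) = -48·t^2 + 18·t + 6. En dérivant l'accélération, nous obtenons le jerk: j(t) = 18 - 96·t. En dérivant le jerk, nous obtenons le snap: s(t) = -96. Nous avons le snap s(t) = -96. En substituant t = 1.3851740112204523: s(1.3851740112204523) = -96.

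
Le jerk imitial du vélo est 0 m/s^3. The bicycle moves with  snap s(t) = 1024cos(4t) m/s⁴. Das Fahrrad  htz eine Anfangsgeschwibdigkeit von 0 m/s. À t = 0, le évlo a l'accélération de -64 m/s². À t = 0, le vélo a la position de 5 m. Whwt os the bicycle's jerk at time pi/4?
We must find the integral of our snap equation s(t) = 1024·cos(4·t) 1 time. Integrating snap and using the initial condition j(0) = 0, we get j(t) = 256·sin(4·t). We have jerk j(t) = 256·sin(4·t). Substituting t = pi/4: j(pi/4) = 0.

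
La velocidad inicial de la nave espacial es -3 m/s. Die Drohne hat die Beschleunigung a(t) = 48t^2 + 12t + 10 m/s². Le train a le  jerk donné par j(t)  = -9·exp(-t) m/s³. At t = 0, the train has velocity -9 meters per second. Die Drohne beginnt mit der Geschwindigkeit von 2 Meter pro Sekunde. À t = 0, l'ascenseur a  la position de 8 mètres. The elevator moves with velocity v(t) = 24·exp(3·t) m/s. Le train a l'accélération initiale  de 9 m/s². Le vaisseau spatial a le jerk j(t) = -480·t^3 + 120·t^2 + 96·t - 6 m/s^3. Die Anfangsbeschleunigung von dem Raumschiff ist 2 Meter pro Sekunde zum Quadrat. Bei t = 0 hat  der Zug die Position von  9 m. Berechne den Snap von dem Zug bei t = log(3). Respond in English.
Starting from jerk j(t) = -9·exp(-t), we take 1 derivative. The derivative of jerk gives snap: s(t) = 9·exp(-t). Using s(t) = 9·exp(-t) and substituting t = log(3), we find s = 3.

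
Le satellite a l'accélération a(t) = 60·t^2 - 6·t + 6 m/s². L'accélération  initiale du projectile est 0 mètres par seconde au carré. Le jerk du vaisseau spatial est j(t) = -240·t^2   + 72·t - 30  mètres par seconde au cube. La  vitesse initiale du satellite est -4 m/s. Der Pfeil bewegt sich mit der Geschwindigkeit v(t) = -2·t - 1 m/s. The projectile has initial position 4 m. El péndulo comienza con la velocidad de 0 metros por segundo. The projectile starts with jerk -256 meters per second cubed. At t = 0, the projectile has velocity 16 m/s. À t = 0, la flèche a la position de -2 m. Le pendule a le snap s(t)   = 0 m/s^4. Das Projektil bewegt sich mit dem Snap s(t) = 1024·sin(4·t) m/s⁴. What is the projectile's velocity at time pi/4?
To solve this, we need to take 3 antiderivatives of our snap equation s(t) = 1024·sin(4·t). Finding the antiderivative of s(t) and using j(0) = -256: j(t) = -256·cos(4·t). The integral of jerk is acceleration. Using a(0) = 0, we get a(t) = -64·sin(4·t). Finding the antiderivative of a(t) and using v(0) = 16: v(t) = 16·cos(4·t). We have velocity v(t) = 16·cos(4·t). Substituting t = pi/4: v(pi/4) = -16.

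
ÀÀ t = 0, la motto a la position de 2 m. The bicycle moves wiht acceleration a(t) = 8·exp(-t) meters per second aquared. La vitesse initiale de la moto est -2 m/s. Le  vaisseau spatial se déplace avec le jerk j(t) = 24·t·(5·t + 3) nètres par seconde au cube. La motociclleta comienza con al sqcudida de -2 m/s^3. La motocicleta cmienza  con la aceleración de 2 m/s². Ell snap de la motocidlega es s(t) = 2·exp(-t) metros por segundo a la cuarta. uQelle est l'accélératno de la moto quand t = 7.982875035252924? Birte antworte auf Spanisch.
Partiendo del snap s(t) = 2·exp(-t), tomamos 2 antiderivadas. Tomando ∫s(t)dt y aplicando j(0) = -2, encontramos j(t) = -2·exp(-t). Tomando ∫j(t)dt y aplicando a(0) = 2, encontramos a(t) = 2·exp(-t). Tenemos la aceleración a(t) = 2·exp(-t). Sustituyendo t = 7.982875035252924: a(7.982875035252924) = 0.000682513770403730.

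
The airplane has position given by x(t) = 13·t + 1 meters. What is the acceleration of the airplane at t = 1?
To solve this, we need to take 2 derivatives of our position equation x(t) = 13·t + 1. The derivative of position gives velocity: v(t) = 13. Taking d/dt of v(t), we find a(t) = 0. Using a(t) = 0 and substituting t = 1, we find a = 0.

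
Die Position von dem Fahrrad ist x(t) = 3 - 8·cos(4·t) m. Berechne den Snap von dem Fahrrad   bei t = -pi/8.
Wir müssen unsere Gleichung für die Position x(t) = 3 - 8·cos(4·t) 4-mal ableiten. Die Ableitung von der Position ergibt die Geschwindigkeit: v(t) = 32·sin(4·t). Die Ableitung von der Geschwindigkeit ergibt die Beschleunigung: a(t) = 128·cos(4·t). Mit d/dt von a(t) finden wir j(t) = -512·sin(4·t). Durch Ableiten von dem Ruck erhalten wir den Snap: s(t) = -2048·cos(4·t). Aus der Gleichung für den Snap s(t) = -2048·cos(4·t), setzen wir t = -pi/8 ein und erhalten s = 0.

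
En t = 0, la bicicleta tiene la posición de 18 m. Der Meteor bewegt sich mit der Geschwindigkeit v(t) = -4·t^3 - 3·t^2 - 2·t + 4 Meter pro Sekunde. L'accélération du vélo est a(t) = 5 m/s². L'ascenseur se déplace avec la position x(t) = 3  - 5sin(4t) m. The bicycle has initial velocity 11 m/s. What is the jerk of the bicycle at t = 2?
We must differentiate our acceleration equation a(t) = 5 1 time. Differentiating acceleration, we get jerk: j(t) = 0. From the given jerk equation j(t) = 0, we substitute t = 2 to get j = 0.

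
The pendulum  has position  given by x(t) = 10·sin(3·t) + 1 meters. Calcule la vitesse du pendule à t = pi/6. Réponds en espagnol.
Debemos derivar nuestra ecuación de la posición x(t) = 10·sin(3·t) + 1 1 vez. La derivada de la posición da la velocidad: v(t) = 30·cos(3·t). De la ecuación de la velocidad v(t) = 30·cos(3·t), sustituimos t = pi/6 para obtener v = 0.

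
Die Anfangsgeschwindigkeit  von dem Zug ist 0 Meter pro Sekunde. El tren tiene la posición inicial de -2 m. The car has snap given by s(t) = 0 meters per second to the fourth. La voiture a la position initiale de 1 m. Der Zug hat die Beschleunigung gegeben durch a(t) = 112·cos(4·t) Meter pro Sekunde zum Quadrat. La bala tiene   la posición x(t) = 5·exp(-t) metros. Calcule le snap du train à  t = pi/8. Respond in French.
En partant de l'accélération a(t) = 112·cos(4·t), nous prenons 2 dérivées. La dérivée de l'accélération donne le jerk: j(t) = -448·sin(4·t). En dérivant le jerk, nous obtenons le snap: s(t) = -1792·cos(4·t). De l'équation du snap s(t) = -1792·cos(4·t), nous substituons t = pi/8 pour obtenir s = 0.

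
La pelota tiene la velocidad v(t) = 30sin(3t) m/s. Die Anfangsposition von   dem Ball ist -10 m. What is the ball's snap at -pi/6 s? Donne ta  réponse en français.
En partant de la vitesse v(t) = 30·sin(3·t), nous prenons 3 dérivées. La dérivée de la vitesse donne l'accélération: a(t) = 90·cos(3·t). En dérivant l'accélération, nous obtenons le jerk: j(t) = -270·sin(3·t). En prenant d/dt de j(t), nous trouvons s(t) = -810·cos(3·t). Nous avons le snap s(t) = -810·cos(3·t). En substituant t = -pi/6: s(-pi/6) = 0.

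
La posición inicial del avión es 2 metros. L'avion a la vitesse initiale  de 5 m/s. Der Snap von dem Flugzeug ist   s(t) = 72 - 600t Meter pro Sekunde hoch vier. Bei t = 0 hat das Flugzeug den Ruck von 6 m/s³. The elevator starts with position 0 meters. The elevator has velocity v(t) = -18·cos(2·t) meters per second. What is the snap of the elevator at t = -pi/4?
We must differentiate our velocity equation v(t) = -18·cos(2·t) 3 times. Differentiating velocity, we get acceleration: a(t) = 36·sin(2·t). Taking d/dt of a(t), we find j(t) = 72·cos(2·t). Taking d/dt of j(t), we find s(t) = -144·sin(2·t). From the given snap equation s(t) = -144·sin(2·t), we substitute t = -pi/4 to get s = 144.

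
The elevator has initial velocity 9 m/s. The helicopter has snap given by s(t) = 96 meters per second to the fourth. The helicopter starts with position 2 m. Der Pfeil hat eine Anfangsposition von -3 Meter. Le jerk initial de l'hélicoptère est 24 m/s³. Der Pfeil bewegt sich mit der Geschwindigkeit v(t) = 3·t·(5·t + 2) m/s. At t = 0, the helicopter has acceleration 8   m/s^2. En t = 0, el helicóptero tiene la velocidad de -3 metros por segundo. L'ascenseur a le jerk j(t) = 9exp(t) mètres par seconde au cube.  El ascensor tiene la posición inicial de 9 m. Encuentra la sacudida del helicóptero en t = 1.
Para resolver esto, necesitamos tomar 1 antiderivada de nuestra ecuación del snap s(t) = 96. Tomando ∫s(t)dt y aplicando j(0) = 24, encontramos j(t) = 96·t + 24. Tenemos la sacudida j(t) = 96·t + 24. Sustituyendo t = 1: j(1) = 120.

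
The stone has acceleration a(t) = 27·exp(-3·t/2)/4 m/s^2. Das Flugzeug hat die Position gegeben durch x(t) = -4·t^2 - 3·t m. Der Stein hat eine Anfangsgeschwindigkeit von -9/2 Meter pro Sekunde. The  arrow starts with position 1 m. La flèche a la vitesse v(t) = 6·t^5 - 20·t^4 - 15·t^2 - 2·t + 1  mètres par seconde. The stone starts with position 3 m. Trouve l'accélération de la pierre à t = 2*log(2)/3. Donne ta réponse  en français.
En utilisant a(t) = 27·exp(-3·t/2)/4 et en substituant t = 2*log(2)/3, nous trouvons a = 27/8.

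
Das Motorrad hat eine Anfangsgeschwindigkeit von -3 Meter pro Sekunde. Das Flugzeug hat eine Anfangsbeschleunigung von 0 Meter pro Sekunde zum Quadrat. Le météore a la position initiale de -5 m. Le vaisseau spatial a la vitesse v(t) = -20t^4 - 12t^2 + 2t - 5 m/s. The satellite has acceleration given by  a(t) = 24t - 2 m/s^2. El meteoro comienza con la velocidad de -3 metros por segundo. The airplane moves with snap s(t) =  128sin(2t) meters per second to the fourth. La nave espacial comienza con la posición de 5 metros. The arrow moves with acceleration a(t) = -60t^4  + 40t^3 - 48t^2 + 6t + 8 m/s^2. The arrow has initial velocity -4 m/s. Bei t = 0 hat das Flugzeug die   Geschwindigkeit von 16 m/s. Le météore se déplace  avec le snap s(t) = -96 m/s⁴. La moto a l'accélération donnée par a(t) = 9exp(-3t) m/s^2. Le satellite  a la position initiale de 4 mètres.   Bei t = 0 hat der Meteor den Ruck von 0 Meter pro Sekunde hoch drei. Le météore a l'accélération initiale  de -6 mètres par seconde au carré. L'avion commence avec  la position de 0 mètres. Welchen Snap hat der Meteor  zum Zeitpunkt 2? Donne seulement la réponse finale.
s(2) = -96.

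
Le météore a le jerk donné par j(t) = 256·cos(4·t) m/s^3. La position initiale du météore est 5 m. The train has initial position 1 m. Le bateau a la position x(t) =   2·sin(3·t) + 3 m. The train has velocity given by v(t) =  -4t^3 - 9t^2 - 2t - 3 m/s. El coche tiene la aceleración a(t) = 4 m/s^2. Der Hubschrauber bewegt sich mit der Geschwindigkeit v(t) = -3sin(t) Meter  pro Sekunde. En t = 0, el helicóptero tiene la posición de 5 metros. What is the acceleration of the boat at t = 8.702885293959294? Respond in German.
Um dies zu lösen, müssen wir 2 Ableitungen unserer Gleichung für die Position x(t) = 2·sin(3·t) + 3 nehmen. Die Ableitung von der Position ergibt die Geschwindigkeit: v(t) = 6·cos(3·t). Durch Ableiten von der Geschwindigkeit erhalten wir die Beschleunigung: a(t) = -18·sin(3·t). Aus der Gleichung für die Beschleunigung a(t) = -18·sin(3·t), setzen wir t = 8.702885293959294 ein und erhalten a = -14.9078666880936.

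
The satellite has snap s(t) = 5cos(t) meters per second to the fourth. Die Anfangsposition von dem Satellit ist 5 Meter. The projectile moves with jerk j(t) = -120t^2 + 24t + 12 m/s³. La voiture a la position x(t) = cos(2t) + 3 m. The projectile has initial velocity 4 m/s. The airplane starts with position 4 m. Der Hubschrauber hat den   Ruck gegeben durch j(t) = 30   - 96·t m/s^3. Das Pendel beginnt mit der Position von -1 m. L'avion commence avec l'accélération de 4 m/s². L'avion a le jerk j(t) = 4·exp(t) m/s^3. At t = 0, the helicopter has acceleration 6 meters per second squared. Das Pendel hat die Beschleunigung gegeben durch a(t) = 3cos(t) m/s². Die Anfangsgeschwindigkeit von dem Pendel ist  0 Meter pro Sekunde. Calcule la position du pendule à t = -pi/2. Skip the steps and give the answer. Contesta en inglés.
At t = -pi/2, x = 2.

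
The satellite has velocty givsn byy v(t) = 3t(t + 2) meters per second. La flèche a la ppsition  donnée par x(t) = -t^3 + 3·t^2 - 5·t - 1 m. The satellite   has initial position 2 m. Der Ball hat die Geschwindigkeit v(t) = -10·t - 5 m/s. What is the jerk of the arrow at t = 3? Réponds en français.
En partant de la position x(t) = -t^3 + 3·t^2 - 5·t - 1, nous prenons 3 dérivées. En dérivant la position, nous obtenons la vitesse: v(t) = -3·t^2 + 6·t - 5. La dérivée de la vitesse donne l'accélération: a(t) = 6 - 6·t. En prenant d/dt de a(t), nous trouvons j(t) = -6. En utilisant j(t) = -6 et en substituant t = 3, nous trouvons j = -6.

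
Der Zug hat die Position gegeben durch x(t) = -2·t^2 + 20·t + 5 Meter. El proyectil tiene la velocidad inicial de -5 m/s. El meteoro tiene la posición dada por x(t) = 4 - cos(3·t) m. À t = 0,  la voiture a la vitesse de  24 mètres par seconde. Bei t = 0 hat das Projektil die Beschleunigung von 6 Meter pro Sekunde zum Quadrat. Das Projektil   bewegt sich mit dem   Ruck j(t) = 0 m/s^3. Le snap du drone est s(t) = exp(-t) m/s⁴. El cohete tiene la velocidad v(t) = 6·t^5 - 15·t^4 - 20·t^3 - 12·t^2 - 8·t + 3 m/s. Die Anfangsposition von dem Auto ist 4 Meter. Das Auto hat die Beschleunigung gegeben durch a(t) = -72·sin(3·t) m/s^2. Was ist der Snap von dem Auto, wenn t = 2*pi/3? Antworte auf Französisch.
Pour résoudre ceci, nous devons prendre 2 dérivées de notre équation de l'accélération a(t) = -72·sin(3·t). En prenant d/dt de a(t), nous trouvons j(t) = -216·cos(3·t). La dérivée du jerk donne le snap: s(t) = 648·sin(3·t). En utilisant s(t) = 648·sin(3·t) et en substituant t = 2*pi/3, nous trouvons s = 0.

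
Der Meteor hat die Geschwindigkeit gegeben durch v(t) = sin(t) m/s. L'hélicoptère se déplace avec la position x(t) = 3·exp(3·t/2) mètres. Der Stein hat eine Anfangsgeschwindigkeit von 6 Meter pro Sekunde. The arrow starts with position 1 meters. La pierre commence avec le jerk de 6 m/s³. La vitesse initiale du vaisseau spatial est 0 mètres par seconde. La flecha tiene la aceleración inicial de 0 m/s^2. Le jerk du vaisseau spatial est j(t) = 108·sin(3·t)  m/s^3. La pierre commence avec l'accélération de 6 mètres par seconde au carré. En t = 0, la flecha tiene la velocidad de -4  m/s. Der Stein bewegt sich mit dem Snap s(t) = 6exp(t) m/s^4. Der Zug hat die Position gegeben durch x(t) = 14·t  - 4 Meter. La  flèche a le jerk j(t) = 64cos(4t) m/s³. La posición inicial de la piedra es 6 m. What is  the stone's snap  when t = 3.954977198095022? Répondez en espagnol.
Usando s(t) = 6·exp(t) y sustituyendo t = 3.954977198095022, encontramos s = 313.167022780482.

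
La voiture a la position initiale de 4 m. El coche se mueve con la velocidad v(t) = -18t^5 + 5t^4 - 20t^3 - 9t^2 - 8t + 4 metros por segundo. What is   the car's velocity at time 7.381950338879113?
We have velocity v(t) = -18·t^5 + 5·t^4 - 20·t^3 - 9·t^2 - 8·t + 4. Substituting t = 7.381950338879113: v(7.381950338879113) = -388316.945525939.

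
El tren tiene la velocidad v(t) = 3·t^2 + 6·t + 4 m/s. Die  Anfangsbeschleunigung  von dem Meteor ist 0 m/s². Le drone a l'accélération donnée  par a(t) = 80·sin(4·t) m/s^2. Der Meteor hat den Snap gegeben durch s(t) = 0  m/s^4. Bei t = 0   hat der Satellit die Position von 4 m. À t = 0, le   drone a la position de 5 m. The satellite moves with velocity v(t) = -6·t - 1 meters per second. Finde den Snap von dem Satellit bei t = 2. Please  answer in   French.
Nous devons dériver notre équation de la vitesse v(t) = -6·t - 1 3 fois. En dérivant la vitesse, nous obtenons l'accélération: a(t) = -6. En dérivant l'accélération, nous obtenons le jerk: j(t) = 0. En prenant d/dt de j(t), nous trouvons s(t) = 0. De l'équation du snap s(t) = 0, nous substituons t = 2 pour obtenir s = 0.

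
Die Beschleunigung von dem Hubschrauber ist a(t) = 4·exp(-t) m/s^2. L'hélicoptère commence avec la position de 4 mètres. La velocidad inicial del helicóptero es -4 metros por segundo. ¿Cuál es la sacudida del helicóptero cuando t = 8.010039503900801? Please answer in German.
Ausgehend von der Beschleunigung a(t) = 4·exp(-t), nehmen wir 1 Ableitung. Durch Ableiten von der Beschleunigung erhalten wir den Ruck: j(t) = -4·exp(-t). Aus der Gleichung für den Ruck j(t) = -4·exp(-t), setzen wir t = 8.010039503900801 ein und erhalten j = -0.00132844639608454.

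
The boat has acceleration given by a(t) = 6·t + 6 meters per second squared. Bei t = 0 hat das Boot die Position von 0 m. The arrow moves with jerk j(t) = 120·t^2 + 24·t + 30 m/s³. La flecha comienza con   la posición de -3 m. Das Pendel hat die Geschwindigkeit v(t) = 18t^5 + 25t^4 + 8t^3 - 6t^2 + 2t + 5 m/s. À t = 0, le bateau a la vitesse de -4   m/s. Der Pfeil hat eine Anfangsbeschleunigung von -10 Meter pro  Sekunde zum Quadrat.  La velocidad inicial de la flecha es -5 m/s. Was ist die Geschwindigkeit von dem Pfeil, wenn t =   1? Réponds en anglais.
We must find the antiderivative of our jerk equation j(t) = 120·t^2 + 24·t + 30 2 times. Taking ∫j(t)dt and applying a(0) = -10, we find a(t) = 40·t^3 + 12·t^2 + 30·t - 10. Taking ∫a(t)dt and applying v(0) = -5, we find v(t) = 10·t^4 + 4·t^3 + 15·t^2 - 10·t - 5. Using v(t) = 10·t^4 + 4·t^3 + 15·t^2 - 10·t - 5 and substituting t = 1, we find v = 14.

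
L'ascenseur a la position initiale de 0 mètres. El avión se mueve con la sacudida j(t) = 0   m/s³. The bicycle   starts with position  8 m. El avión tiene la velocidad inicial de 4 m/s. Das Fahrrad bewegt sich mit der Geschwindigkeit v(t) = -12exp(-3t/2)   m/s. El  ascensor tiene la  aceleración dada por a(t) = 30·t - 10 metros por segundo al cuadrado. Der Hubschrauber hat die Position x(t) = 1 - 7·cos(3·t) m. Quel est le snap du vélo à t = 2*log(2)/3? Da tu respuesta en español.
Debemos derivar nuestra ecuación de la velocidad v(t) = -12·exp(-3·t/2) 3 veces. Derivando la velocidad, obtenemos la aceleración: a(t) = 18·exp(-3·t/2). Tomando d/dt de a(t), encontramos j(t) = -27·exp(-3·t/2). Tomando d/dt de j(t), encontramos s(t) = 81·exp(-3·t/2)/2. De la ecuación del snap s(t) = 81·exp(-3·t/2)/2, sustituimos t = 2*log(2)/3 para obtener s = 81/4.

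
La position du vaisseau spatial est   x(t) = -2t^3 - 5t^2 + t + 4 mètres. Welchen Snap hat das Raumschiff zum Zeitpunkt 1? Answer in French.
En partant de la position x(t) = -2·t^3 - 5·t^2 + t + 4, nous prenons 4 dérivées. La dérivée de la position donne la vitesse: v(t) = -6·t^2 - 10·t + 1. En prenant d/dt de v(t), nous trouvons a(t) = -12·t - 10. La dérivée de l'accélération donne le jerk: j(t) = -12. En dérivant le jerk, nous obtenons le snap: s(t) = 0. En utilisant s(t) = 0 et en substituant t = 1, nous trouvons s = 0.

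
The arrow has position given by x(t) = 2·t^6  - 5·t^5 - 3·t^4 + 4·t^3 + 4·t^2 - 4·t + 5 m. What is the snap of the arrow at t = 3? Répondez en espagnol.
Debemos derivar nuestra ecuación de la posición x(t) = 2·t^6 - 5·t^5 - 3·t^4 + 4·t^3 + 4·t^2 - 4·t + 5 4 veces. Derivando la posición, obtenemos la velocidad: v(t) = 12·t^5 - 25·t^4 - 12·t^3 + 12·t^2 + 8·t - 4. La derivada de la velocidad da la aceleración: a(t) = 60·t^4 - 100·t^3 - 36·t^2 + 24·t + 8. La derivada de la aceleración da la sacudida: j(t) = 240·t^3 - 300·t^2 - 72·t + 24. Tomando d/dt de j(t), encontramos s(t) = 720·t^2 - 600·t - 72. Tenemos el snap s(t) = 720·t^2 - 600·t - 72. Sustituyendo t = 3: s(3) = 4608.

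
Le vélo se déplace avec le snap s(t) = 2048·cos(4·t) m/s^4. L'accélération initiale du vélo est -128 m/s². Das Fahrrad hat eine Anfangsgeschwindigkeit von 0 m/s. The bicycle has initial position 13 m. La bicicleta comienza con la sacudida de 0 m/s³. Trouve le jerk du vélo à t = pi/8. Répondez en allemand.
Ausgehend von dem Snap s(t) = 2048·cos(4·t), nehmen wir 1 Integral. Mit ∫s(t)dt und Anwendung von j(0) = 0, finden wir j(t) = 512·sin(4·t). Wir haben den Ruck j(t) = 512·sin(4·t). Durch Einsetzen von t = pi/8: j(pi/8) = 512.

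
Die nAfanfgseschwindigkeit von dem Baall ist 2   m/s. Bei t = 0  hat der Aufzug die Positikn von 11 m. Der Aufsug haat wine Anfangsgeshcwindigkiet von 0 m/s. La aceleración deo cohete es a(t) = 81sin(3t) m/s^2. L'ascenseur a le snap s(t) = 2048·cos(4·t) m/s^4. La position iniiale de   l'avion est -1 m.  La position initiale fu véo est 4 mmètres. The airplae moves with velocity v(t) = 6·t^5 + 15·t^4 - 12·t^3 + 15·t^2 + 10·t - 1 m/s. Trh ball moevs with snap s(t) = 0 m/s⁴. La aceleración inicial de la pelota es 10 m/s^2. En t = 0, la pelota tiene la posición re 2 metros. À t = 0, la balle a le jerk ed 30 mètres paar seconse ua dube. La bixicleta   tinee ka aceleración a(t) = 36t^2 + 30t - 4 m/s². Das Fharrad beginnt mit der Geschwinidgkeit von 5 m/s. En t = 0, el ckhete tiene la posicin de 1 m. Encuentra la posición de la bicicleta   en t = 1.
Para resolver esto, necesitamos tomar 2 integrales de nuestra ecuación de la aceleración a(t) = 36·t^2 + 30·t - 4. La antiderivada de la aceleración, con v(0) = 5, da la velocidad: v(t) = 12·t^3 + 15·t^2 - 4·t + 5. La antiderivada de la velocidad, con x(0) = 4, da la posición: x(t) = 3·t^4 + 5·t^3 - 2·t^2 + 5·t + 4. Tenemos la posición x(t) = 3·t^4 + 5·t^3 - 2·t^2 + 5·t + 4. Sustituyendo t = 1: x(1) = 15.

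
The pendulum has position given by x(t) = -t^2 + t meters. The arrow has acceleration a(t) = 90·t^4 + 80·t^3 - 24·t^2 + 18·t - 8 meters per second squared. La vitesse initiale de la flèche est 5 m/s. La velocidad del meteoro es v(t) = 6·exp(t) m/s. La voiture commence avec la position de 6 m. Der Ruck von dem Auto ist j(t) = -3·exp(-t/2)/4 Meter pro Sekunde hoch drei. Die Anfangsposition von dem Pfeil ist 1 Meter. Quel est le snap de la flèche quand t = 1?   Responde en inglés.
We must differentiate our acceleration equation a(t) = 90·t^4 + 80·t^3 - 24·t^2 + 18·t - 8 2 times. Taking d/dt of a(t), we find j(t) = 360·t^3 + 240·t^2 - 48·t + 18. The derivative of jerk gives snap: s(t) = 1080·t^2 + 480·t - 48. From the given snap equation s(t) = 1080·t^2 + 480·t - 48, we substitute t = 1 to get s = 1512.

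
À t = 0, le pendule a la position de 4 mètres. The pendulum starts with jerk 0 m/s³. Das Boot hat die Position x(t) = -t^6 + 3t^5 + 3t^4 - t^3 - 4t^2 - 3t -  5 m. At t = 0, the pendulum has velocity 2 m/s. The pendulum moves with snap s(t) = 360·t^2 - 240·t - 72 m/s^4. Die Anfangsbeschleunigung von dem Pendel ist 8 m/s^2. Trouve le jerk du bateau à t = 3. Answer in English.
Starting from position x(t) = -t^6 + 3·t^5 + 3·t^4 - t^3 - 4·t^2 - 3·t - 5, we take 3 derivatives. Differentiating position, we get velocity: v(t) = -6·t^5 + 15·t^4 + 12·t^3 - 3·t^2 - 8·t - 3. The derivative of velocity gives acceleration: a(t) = -30·t^4 + 60·t^3 + 36·t^2 - 6·t - 8. Differentiating acceleration, we get jerk: j(t) = -120·t^3 + 180·t^2 + 72·t - 6. We have jerk j(t) = -120·t^3 + 180·t^2 + 72·t - 6. Substituting t = 3: j(3) = -1410.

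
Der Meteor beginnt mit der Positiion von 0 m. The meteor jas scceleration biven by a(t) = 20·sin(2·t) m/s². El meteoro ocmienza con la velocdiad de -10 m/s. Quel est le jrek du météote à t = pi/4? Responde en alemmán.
Um dies zu lösen, müssen wir 1 Ableitung unserer Gleichung für die Beschleunigung a(t) = 20·sin(2·t) nehmen. Durch Ableiten von der Beschleunigung erhalten wir den Ruck: j(t) = 40·cos(2·t). Wir haben den Ruck j(t) = 40·cos(2·t). Durch Einsetzen von t = pi/4: j(pi/4) = 0.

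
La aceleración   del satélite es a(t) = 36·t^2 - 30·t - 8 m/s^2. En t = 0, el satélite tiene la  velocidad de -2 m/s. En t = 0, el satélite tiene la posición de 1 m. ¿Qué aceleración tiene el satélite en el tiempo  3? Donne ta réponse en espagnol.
Usando a(t) = 36·t^2 - 30·t - 8 y sustituyendo t = 3, encontramos a = 226.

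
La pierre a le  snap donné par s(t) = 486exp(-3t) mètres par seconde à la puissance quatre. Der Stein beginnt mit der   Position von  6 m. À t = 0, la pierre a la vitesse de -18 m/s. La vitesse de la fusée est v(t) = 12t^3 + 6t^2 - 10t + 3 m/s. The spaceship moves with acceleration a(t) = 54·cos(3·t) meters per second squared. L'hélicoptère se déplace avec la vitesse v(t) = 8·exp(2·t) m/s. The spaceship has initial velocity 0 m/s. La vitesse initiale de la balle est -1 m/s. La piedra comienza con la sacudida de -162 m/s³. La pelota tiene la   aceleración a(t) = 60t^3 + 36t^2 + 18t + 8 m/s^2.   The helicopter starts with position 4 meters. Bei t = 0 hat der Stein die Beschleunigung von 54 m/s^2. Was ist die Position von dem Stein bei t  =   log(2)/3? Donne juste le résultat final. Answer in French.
La position à t = log(2)/3 est x = 3.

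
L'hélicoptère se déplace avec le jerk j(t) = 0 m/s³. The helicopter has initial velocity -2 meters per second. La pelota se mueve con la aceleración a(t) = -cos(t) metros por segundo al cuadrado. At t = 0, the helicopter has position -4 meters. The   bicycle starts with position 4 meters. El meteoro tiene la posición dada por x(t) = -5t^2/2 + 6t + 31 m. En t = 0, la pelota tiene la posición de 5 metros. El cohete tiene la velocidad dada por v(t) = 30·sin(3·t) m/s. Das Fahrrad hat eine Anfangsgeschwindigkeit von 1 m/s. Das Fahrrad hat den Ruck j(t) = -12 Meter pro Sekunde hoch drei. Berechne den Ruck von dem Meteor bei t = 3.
Um dies zu lösen, müssen wir 3 Ableitungen unserer Gleichung für die Position x(t) = -5·t^2/2 + 6·t + 31 nehmen. Die Ableitung von der Position ergibt die Geschwindigkeit: v(t) = 6 - 5·t. Die Ableitung von der Geschwindigkeit ergibt die Beschleunigung: a(t) = -5. Mit d/dt von a(t) finden wir j(t) = 0. Aus der Gleichung für den Ruck j(t) = 0, setzen wir t = 3 ein und erhalten j = 0.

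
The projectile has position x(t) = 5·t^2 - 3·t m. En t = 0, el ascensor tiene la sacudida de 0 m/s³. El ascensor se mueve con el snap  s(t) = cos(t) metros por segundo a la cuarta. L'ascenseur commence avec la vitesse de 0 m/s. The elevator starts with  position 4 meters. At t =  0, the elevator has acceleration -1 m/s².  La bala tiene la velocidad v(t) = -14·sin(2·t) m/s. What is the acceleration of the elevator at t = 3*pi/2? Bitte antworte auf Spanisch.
Para resolver esto, necesitamos tomar 2 integrales de nuestra ecuación del snap s(t) = cos(t). Tomando ∫s(t)dt y aplicando j(0) = 0, encontramos j(t) = sin(t). Integrando la sacudida y usando la condición inicial a(0) = -1, obtenemos a(t) = -cos(t). De la ecuación de la aceleración a(t) = -cos(t), sustituimos t = 3*pi/2 para obtener a = 0.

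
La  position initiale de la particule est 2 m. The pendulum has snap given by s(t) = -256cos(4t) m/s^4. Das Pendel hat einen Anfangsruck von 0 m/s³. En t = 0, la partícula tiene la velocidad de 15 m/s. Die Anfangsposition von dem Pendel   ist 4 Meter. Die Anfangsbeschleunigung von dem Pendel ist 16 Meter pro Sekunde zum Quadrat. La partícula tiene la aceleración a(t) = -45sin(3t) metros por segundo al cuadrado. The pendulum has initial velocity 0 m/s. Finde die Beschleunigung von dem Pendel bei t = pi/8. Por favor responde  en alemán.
Um dies zu lösen, müssen wir 2 Stammfunktionen unserer Gleichung für den Snap s(t) = -256·cos(4·t) finden. Mit ∫s(t)dt und Anwendung von j(0) = 0, finden wir j(t) = -64·sin(4·t). Das Integral von dem Ruck ist die Beschleunigung. Mit a(0) = 16 erhalten wir a(t) = 16·cos(4·t). Wir haben die Beschleunigung a(t) = 16·cos(4·t). Durch Einsetzen von t = pi/8: a(pi/8) = 0.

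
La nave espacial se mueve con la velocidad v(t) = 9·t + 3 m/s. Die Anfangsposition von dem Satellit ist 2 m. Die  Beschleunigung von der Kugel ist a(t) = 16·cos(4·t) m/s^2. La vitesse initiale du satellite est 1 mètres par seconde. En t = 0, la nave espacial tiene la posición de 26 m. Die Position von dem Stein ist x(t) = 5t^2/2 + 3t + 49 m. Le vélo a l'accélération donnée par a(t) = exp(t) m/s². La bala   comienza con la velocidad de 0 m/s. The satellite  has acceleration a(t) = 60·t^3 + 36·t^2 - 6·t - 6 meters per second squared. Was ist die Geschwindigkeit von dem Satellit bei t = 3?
Wir müssen die Stammfunktion unserer Gleichung für die Beschleunigung a(t) = 60·t^3 + 36·t^2 - 6·t - 6 1-mal finden. Mit ∫a(t)dt und Anwendung von v(0) = 1, finden wir v(t) = 15·t^4 + 12·t^3 - 3·t^2 - 6·t + 1. Mit v(t) = 15·t^4 + 12·t^3 - 3·t^2 - 6·t + 1 und Einsetzen von t = 3, finden wir v = 1495.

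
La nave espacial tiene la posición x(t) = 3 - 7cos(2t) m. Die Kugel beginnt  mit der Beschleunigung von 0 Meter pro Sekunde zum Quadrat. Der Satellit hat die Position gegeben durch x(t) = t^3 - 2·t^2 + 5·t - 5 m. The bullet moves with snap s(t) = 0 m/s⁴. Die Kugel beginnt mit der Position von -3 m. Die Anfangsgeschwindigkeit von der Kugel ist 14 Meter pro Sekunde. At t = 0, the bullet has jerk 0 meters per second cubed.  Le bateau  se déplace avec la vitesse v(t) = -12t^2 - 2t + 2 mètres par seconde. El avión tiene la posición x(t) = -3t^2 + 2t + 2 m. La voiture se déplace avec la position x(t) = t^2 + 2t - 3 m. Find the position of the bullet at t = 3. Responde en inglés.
We must find the antiderivative of our snap equation s(t) = 0 4 times. Finding the antiderivative of s(t) and using j(0) = 0: j(t) = 0. Taking ∫j(t)dt and applying a(0) = 0, we find a(t) = 0. The antiderivative of acceleration, with v(0) = 14, gives velocity: v(t) = 14. The integral of velocity is position. Using x(0) = -3, we get x(t) = 14·t - 3. Using x(t) = 14·t - 3 and substituting t = 3, we find x = 39.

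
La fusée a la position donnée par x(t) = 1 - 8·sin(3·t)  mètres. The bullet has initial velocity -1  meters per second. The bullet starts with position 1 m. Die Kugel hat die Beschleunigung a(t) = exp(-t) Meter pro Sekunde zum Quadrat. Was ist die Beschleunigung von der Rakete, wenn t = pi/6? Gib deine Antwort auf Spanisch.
Partiendo de la posición x(t) = 1 - 8·sin(3·t), tomamos 2 derivadas. Derivando la posición, obtenemos la velocidad: v(t) = -24·cos(3·t). Derivando la velocidad, obtenemos la aceleración: a(t) = 72·sin(3·t). Tenemos la aceleración a(t) = 72·sin(3·t). Sustituyendo t = pi/6: a(pi/6) = 72.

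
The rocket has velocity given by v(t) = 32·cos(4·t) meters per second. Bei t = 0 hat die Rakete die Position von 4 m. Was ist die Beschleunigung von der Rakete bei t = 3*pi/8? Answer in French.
Pour résoudre ceci, nous devons prendre 1 dérivée de notre équation de la vitesse v(t) = 32·cos(4·t). La dérivée de la vitesse donne l'accélération: a(t) = -128·sin(4·t). En utilisant a(t) = -128·sin(4·t) et en substituant t = 3*pi/8, nous trouvons a = 128.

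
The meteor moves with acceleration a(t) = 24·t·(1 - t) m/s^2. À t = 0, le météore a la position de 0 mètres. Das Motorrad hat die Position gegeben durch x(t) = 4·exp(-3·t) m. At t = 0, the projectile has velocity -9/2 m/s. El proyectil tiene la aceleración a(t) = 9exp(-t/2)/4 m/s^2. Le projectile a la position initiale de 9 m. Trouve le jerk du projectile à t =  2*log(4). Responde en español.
Debemos derivar nuestra ecuación de la aceleración a(t) = 9·exp(-t/2)/4 1 vez. La derivada de la aceleración da la sacudida: j(t) = -9·exp(-t/2)/8. Usando j(t) = -9·exp(-t/2)/8 y sustituyendo t = 2*log(4), encontramos j = -9/32.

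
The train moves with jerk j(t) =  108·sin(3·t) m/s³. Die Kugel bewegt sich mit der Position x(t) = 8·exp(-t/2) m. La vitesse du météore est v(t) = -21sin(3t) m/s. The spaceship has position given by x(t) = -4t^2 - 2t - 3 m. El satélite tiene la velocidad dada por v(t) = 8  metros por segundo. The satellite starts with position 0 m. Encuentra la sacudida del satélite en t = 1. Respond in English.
To solve this, we need to take 2 derivatives of our velocity equation v(t) = 8. Taking d/dt of v(t), we find a(t) = 0. Taking d/dt of a(t), we find j(t) = 0. We have jerk j(t) = 0. Substituting t = 1: j(1) = 0.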